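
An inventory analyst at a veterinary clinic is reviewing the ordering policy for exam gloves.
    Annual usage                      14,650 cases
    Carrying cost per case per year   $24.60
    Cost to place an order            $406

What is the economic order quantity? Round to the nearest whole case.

EOQ = √(2DS/H) = √(2 × 14,650 × 406 / 24.6)
    = √(483,569.11) ≈ 695.39

695 cases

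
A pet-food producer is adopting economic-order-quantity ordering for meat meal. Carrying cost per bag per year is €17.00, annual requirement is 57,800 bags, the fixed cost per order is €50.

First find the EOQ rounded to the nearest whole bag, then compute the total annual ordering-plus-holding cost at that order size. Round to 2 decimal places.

2DS/H = 2·57,800·50/17 = 340,000.00
EOQ = √340,000.00 ≈ 583.10 → Q = 583 bags
Orders/yr = 57,800/583 = 99.142; ordering cost = 99.142 × €50 = €4,957.12
Average inventory = 583/2 = 291.5; holding cost = 291.5 × €17 = €4,955.50
Total = €4,957.12 + €4,955.50 = €9,912.62

€9,912.62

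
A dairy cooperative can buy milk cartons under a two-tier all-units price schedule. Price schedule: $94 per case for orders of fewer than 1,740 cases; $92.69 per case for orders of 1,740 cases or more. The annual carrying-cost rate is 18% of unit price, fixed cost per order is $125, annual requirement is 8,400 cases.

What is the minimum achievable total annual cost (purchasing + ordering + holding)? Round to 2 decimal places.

H₁ = 18%×$94 = $16.9200;  H₂ = 18%×$92.69 = $16.6842
EOQ₁ = √(2×8,400×125/16.9200) = 352.30  (< 1,740, feasible at tier 1)
EOQ₂ = √(2×8,400×125/16.6842) = 354.78  (< 1,740 → use Q = 1,740 at tier-2 price)
TC(tier 1 (EOQ₁), Q≈352.3) = $795,560.87
TC(tier 2, Q≈1,740.0) = $793,714.70
Minimum at tier 2: $793,714.70

$793,714.70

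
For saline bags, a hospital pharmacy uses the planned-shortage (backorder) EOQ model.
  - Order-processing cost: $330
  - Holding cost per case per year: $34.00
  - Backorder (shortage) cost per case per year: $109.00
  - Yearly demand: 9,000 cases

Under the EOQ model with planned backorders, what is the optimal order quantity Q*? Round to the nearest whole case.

479 cases

Q* = √(2DS/H) · √((H + b)/b)
   = √(2 × 9,000 × 330 / 34) · √((34 + 109) / 109)
   = 417.978 × 1.1454 ≈ 478.75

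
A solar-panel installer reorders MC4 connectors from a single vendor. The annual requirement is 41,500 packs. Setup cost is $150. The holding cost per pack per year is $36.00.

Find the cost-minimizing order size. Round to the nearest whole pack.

EOQ = √(2DS/H) = √(2 × 41,500 × 150 / 36)
    = √(345,833.33) ≈ 588.08

588 packs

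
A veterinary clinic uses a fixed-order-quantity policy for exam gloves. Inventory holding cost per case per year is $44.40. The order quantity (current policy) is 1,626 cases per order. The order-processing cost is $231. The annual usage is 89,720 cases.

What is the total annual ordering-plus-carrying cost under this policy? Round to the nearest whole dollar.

Ordering: D/Q × S = 89,720/1,626 × $231 = $12,746.20
Holding:  Q/2 × H = 1,626/2 × $44.4 = $36,097.20
Total = $12,746.20 + $36,097.20 = $48,843.40

$48,843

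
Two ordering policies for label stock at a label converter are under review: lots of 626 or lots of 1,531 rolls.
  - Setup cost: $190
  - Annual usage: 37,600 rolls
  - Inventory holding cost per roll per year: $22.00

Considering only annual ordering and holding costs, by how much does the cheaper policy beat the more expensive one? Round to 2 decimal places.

TC(Q) = (D/Q)S + (Q/2)H
TC(626) = (37,600/626)×190 + (626/2)×22 = $18,298.14
TC(1,531) = (37,600/1,531)×190 + (1,531/2)×22 = $21,507.23
Lots of 626 are cheaper by $3,209.09.

$3,209.09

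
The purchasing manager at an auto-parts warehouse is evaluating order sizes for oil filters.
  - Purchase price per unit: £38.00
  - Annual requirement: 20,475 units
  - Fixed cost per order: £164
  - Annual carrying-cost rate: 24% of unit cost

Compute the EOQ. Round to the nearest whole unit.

858 units

H = i·C = 0.24 × £38 = £9.1200 per unit-year
Optimal lot size Q* = (2 × 20,475 × £164 / £9.12)^½ ≈ 858.13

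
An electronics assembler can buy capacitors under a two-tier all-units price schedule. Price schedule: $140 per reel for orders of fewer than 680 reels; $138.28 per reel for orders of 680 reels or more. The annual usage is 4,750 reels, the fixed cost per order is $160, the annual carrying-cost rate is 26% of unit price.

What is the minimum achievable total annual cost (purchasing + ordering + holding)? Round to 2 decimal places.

$670,171.60

H₁ = 26%×$140 = $36.4000;  H₂ = 26%×$138.28 = $35.9528
EOQ₁ = √(2×4,750×160/36.4000) = 204.35  (< 680, feasible at tier 1)
EOQ₂ = √(2×4,750×160/35.9528) = 205.62  (< 680 → use Q = 680 at tier-2 price)
TC(tier 1 (EOQ₁), Q≈204.3) = $672,438.28
TC(tier 2, Q≈680.0) = $670,171.60
Minimum at tier 2: $670,171.60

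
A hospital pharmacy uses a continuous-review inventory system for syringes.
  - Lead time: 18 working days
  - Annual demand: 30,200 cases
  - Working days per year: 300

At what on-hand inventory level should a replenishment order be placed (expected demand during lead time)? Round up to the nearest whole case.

Daily demand d = 30,200 / 300 = 100.667 cases/day
Demand during lead time = 100.667 × 18 = 1,812.00
Reorder point = 1,812.00 → round up

1,812 cases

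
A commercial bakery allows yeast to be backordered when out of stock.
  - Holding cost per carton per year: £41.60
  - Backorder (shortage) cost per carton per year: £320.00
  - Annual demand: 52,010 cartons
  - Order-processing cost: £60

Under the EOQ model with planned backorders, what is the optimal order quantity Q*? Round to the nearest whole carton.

Basic EOQ = √(2·52,010·60/41.6) = 387.336
Backorder adjustment √((H+b)/b) = √((41.6+320)/320) = 1.0630
Q* = 387.336 × 1.0630 ≈ 411.74

412 cartons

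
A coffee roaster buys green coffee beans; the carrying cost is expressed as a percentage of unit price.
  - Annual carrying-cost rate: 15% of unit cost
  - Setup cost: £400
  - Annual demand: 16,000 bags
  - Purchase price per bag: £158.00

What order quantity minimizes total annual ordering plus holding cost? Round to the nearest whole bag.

Carrying cost H = £158 × 15% = £23.7000/bag/yr
EOQ = √(2DS/H) = √(2 × 16,000 × 400 / 23.7)
    = √(540,084.39) ≈ 734.90

735 bags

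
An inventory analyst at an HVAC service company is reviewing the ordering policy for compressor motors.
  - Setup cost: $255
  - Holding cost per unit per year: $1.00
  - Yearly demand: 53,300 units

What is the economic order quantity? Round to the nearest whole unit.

5,214 units

Optimal lot size Q* = (2 × 53,300 × $255 / $1)^½ ≈ 5,213.73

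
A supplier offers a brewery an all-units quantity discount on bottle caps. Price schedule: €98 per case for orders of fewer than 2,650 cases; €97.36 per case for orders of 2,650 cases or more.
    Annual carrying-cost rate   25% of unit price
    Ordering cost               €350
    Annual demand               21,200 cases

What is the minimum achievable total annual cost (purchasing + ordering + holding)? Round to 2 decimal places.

€2,096,667.77

H₁ = 25%×€98 = €24.5000;  H₂ = 25%×€97.36 = €24.3400
EOQ₁ = √(2×21,200×350/24.5000) = 778.28  (< 2,650, feasible at tier 1)
EOQ₂ = √(2×21,200×350/24.3400) = 780.83  (< 2,650 → use Q = 2,650 at tier-2 price)
TC(tier 1 (EOQ₁), Q≈778.3) = €2,096,667.77
TC(tier 2, Q≈2,650.0) = €2,099,082.50
Minimum at tier 1 (EOQ₁): €2,096,667.77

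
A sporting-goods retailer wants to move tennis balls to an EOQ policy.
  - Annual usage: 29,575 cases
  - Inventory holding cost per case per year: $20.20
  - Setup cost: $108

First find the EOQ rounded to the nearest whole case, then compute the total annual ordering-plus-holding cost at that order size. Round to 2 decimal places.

2DS/H = 2·29,575·108/20.2 = 316,247.52
EOQ = √316,247.52 ≈ 562.36 → Q = 562 cases
Annual ordering cost = (D/Q)·S = (29,575/562) × 108 = $5,683.45
Annual holding cost  = (Q/2)·H = (562/2) × 20.2 = $5,676.20
Total = $5,683.45 + $5,676.20 = $11,359.65

$11,359.65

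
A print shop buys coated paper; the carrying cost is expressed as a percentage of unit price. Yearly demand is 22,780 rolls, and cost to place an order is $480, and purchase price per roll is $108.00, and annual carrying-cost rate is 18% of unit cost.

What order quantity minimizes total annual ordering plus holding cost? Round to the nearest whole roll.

1,061 rolls

H = i·C = 0.18 × $108 = $19.4400 per roll-year
EOQ = √(2DS/H) = √(2 × 22,780 × 480 / 19.44)
    = √(1,124,938.27) ≈ 1,060.63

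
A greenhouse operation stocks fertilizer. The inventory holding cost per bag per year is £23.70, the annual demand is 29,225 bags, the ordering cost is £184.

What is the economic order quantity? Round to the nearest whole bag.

2DS/H = 2·29,225·184/23.7 = 453,789.03
EOQ = √453,789.03 ≈ 673.64

674 bags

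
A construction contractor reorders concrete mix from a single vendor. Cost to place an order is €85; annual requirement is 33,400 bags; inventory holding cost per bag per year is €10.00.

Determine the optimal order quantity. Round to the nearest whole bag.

Q* = √(2·D·S / H) = √(2·33,400·85 / 10) = √567,800.0 ≈ 753.53

754 bags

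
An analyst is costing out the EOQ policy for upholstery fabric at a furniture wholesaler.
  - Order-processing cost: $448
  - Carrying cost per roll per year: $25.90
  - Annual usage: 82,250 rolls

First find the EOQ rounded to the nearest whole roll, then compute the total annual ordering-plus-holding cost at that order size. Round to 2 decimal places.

$43,688.97

Q* = √(2·D·S / H) = √(2·82,250·448 / 25.9) = √2,845,405.4 ≈ 1,686.83 → Q = 1,687 rolls
Annual ordering cost = (D/Q)·S = (82,250/1,687) × 448 = $21,842.32
Annual holding cost  = (Q/2)·H = (1,687/2) × 25.9 = $21,846.65
Total = $21,842.32 + $21,846.65 = $43,688.97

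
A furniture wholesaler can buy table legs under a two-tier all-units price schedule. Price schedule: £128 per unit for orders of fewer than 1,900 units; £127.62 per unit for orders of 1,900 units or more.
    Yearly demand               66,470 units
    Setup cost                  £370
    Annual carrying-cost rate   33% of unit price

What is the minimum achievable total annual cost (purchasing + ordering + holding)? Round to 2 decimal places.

£8,535,854.43

H₁ = 33%×£128 = £42.2400;  H₂ = 33%×£127.62 = £42.1146
EOQ₁ = √(2×66,470×370/42.2400) = 1,079.11  (< 1,900, feasible at tier 1)
EOQ₂ = √(2×66,470×370/42.1146) = 1,080.72  (< 1,900 → use Q = 1,900 at tier-2 price)
TC(tier 1 (EOQ₁), Q≈1,079.1) = £8,553,741.71
TC(tier 2, Q≈1,900.0) = £8,535,854.43
Minimum at tier 2: £8,535,854.43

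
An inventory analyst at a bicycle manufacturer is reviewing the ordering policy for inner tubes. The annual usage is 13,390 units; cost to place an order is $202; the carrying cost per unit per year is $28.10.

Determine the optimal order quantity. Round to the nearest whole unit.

439 units

Q* = √(2·D·S / H) = √(2·13,390·202 / 28.1) = √192,511.0 ≈ 438.76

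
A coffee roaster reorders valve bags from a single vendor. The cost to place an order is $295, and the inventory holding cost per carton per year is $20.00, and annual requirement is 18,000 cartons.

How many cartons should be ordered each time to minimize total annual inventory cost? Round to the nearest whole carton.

729 cartons

2DS/H = 2·18,000·295/20 = 531,000.00
EOQ = √531,000.00 ≈ 728.70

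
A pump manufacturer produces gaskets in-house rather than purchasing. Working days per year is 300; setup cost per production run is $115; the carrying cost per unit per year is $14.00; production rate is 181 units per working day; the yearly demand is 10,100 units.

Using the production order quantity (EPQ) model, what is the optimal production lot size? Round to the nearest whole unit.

451 units

Daily demand d = 10,100/300 = 33.667; p = 181; 1 − d/p = 0.81400
EPQ = √(2DS / (H(1 − d/p)))
    = √(2 × 10,100 × 115 / (14 × 0.81400)) ≈ 451.49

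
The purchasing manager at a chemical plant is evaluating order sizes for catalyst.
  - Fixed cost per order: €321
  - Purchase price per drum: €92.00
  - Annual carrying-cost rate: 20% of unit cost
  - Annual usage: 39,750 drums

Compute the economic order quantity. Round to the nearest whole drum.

1,178 drums

Carrying cost H = €92 × 20% = €18.4000/drum/yr
2DS/H = 2·39,750·321/18.4 = 1,386,929.35
EOQ = √1,386,929.35 ≈ 1,177.68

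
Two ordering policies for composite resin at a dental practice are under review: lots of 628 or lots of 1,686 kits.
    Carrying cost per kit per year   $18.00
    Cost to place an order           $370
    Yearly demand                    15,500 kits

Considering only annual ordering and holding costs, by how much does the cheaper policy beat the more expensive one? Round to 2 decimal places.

Annual cost at Q: ordering D·S/Q plus holding Q·H/2.
TC(628) = (15,500/628)×370 + (628/2)×18 = $14,784.17
TC(1,686) = (15,500/1,686)×370 + (1,686/2)×18 = $18,575.54
|ΔTC| = |$14,784.17 − $18,575.54| = $3,791.38

$3,791.38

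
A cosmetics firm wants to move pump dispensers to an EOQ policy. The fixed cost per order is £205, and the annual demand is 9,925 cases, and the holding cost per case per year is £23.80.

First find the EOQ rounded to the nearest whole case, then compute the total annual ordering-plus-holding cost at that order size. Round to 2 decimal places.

2DS/H = 2·9,925·205/23.8 = 170,976.89
EOQ = √170,976.89 ≈ 413.49 → Q = 413 cases
Annual ordering cost = (D/Q)·S = (9,925/413) × 205 = £4,926.45
Annual holding cost  = (Q/2)·H = (413/2) × 23.8 = £4,914.70
Total = £4,926.45 + £4,914.70 = £9,841.15

£9,841.15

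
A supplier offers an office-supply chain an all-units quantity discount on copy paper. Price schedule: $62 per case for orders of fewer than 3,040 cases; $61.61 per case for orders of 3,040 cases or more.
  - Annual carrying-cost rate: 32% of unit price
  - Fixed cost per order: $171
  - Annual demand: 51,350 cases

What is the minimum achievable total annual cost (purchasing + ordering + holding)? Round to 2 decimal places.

H₁ = 32%×$62 = $19.8400;  H₂ = 32%×$61.61 = $19.7152
EOQ₁ = √(2×51,350×171/19.8400) = 940.83  (< 3,040, feasible at tier 1)
EOQ₂ = √(2×51,350×171/19.7152) = 943.81  (< 3,040 → use Q = 3,040 at tier-2 price)
TC(tier 1 (EOQ₁), Q≈940.8) = $3,202,366.12
TC(tier 2, Q≈3,040.0) = $3,196,529.04
Minimum at tier 2: $3,196,529.04

$3,196,529.04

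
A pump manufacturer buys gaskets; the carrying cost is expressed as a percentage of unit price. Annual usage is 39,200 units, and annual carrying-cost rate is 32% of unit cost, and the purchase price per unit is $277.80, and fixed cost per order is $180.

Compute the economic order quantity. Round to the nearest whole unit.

Holding cost per unit per year: H = 32% × $277.8 = $88.8960
Optimal lot size Q* = (2 × 39,200 × $180 / $88.896)^½ ≈ 398.43

398 units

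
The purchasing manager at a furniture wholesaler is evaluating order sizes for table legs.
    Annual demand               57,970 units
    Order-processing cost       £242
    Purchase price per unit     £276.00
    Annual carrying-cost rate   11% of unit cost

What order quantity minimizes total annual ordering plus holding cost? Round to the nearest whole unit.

Carrying cost H = £276 × 11% = £30.3600/unit/yr
2DS/H = 2·57,970·242/30.36 = 924,159.42
EOQ = √924,159.42 ≈ 961.33

961 units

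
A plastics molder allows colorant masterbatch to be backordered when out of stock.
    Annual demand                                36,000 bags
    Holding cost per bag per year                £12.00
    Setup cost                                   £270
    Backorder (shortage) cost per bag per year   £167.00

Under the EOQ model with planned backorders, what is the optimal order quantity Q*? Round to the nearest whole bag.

1,318 bags

Q* = √(2DS/H) · √((H + b)/b)
   = √(2 × 36,000 × 270 / 12) · √((12 + 167) / 167)
   = 1,272.792 × 1.0353 ≈ 1,317.73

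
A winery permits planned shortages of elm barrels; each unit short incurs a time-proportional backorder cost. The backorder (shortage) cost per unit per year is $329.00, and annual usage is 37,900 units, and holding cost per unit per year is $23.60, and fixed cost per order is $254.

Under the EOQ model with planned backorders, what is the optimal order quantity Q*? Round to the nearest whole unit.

Q* = √(2DS/H) · √((H + b)/b)
   = √(2 × 37,900 × 254 / 23.6) · √((23.6 + 329) / 329)
   = 903.224 × 1.0352 ≈ 935.06

935 units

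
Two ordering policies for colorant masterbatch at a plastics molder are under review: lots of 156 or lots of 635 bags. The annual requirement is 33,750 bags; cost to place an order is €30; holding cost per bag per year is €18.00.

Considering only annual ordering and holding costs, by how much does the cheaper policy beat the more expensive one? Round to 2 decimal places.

TC(Q) = (D/Q)S + (Q/2)H
TC(156) = (33,750/156)×30 + (156/2)×18 = €7,894.38
TC(635) = (33,750/635)×30 + (635/2)×18 = €7,309.49
|ΔTC| = |€7,894.38 − €7,309.49| = €584.90

€584.90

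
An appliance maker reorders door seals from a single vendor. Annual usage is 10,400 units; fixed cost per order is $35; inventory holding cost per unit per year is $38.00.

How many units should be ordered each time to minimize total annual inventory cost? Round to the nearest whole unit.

138 units

Optimal lot size Q* = (2 × 10,400 × $35 / $38)^½ ≈ 138.41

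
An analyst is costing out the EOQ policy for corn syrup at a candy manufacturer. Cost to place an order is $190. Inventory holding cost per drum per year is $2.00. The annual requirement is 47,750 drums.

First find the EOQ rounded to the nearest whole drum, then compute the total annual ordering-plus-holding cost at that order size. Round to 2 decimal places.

$6,024.12

EOQ = √(2DS/H) = √(2 × 47,750 × 190 / 2)
    = √(9,072,500.00) ≈ 3,012.06 → Q = 3,012 drums
Orders/yr = 47,750/3,012 = 15.853; ordering cost = 15.853 × $190 = $3,012.12
Average inventory = 3,012/2 = 1506; holding cost = 1506 × $2 = $3,012.00
Total = $3,012.12 + $3,012.00 = $6,024.12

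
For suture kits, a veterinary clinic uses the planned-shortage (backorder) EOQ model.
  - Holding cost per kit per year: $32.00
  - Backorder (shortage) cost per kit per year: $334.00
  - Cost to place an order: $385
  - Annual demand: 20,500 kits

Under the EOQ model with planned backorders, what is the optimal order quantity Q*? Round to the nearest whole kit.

Q* = √(2DS/H) · √((H + b)/b)
   = √(2 × 20,500 × 385 / 32) · √((32 + 334) / 334)
   = 702.340 × 1.0468 ≈ 735.22

735 kits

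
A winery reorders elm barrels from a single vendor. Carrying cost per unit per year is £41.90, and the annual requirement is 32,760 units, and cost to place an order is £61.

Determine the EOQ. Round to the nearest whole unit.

309 units

2DS/H = 2·32,760·61/41.9 = 95,387.11
EOQ = √95,387.11 ≈ 308.85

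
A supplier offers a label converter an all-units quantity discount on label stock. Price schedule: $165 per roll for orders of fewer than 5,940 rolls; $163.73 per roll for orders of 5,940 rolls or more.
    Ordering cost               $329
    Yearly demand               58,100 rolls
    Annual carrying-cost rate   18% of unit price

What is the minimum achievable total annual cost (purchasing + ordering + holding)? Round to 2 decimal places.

H₁ = 18%×$165 = $29.7000;  H₂ = 18%×$163.73 = $29.4714
EOQ₁ = √(2×58,100×329/29.7000) = 1,134.55  (< 5,940, feasible at tier 1)
EOQ₂ = √(2×58,100×329/29.4714) = 1,138.94  (< 5,940 → use Q = 5,940 at tier-2 price)
TC(tier 1 (EOQ₁), Q≈1,134.5) = $9,620,196.07
TC(tier 2, Q≈5,940.0) = $9,603,461.05
Minimum at tier 2: $9,603,461.05

$9,603,461.05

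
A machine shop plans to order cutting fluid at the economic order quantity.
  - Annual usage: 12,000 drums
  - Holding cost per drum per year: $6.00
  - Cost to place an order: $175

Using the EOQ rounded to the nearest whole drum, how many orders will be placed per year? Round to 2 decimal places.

Q* = √(2·D·S / H) = √(2·12,000·175 / 6) = √700,000.0 ≈ 836.66 → Q = 837
Orders per year = D/Q = 12,000 / 837 = 14.337

14.34 orders per year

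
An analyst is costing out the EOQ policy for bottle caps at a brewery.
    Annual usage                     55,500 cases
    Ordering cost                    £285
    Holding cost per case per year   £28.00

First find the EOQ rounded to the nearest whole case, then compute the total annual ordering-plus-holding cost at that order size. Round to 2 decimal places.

£29,762.06

EOQ = √(2DS/H) = √(2 × 55,500 × 285 / 28)
    = √(1,129,821.43) ≈ 1,062.93 → Q = 1,063 cases
Orders/yr = 55,500/1,063 = 52.211; ordering cost = 52.211 × £285 = £14,880.06
Average inventory = 1,063/2 = 531.5; holding cost = 531.5 × £28 = £14,882.00
Total = £14,880.06 + £14,882.00 = £29,762.06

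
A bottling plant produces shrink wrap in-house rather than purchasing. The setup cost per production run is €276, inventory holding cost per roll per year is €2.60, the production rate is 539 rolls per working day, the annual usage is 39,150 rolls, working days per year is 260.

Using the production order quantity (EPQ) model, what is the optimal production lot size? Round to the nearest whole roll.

d = 39,150/260 = 150.5769 rolls/day;  effective holding cost H(1 − d/p) = 2.6·(1 − 150.5769/539) = 1.87365
Q* = √(2DS / H_eff) = √(2·39,150·276 / 1.87365) ≈ 3,396.18

3,396 rolls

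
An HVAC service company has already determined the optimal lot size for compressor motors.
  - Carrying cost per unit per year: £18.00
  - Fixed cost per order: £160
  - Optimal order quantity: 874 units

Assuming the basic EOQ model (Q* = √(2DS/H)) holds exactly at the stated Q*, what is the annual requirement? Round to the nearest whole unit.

42,968 units per year

From Q* = √(2DS/H) ⇒ Q*² = 2DS/H.
D = Q²H / (2S) = 874² × 18 / (2 × 160) = 42,968.03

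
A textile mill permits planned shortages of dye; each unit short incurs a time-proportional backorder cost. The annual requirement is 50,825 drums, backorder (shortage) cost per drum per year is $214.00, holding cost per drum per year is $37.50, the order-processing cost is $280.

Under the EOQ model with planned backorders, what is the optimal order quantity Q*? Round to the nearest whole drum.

Q* = √(2DS/H) · √((H + b)/b)
   = √(2 × 50,825 × 280 / 37.5) · √((37.5 + 214) / 214)
   = 871.198 × 1.0841 ≈ 944.45

944 drums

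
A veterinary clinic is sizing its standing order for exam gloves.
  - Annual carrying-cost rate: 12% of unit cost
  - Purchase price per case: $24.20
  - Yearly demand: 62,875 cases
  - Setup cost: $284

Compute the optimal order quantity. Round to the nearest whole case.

3,507 cases

H = i·C = 0.12 × $24.2 = $2.9040 per case-year
Optimal lot size Q* = (2 × 62,875 × $284 / $2.904)^½ ≈ 3,506.83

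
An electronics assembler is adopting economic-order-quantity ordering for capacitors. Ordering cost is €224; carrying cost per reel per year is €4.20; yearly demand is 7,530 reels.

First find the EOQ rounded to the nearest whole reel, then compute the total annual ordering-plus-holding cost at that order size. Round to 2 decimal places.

€3,764.10

EOQ = √(2DS/H) = √(2 × 7,530 × 224 / 4.2)
    = √(803,200.00) ≈ 896.21 → Q = 896 reels
Annual ordering cost = (D/Q)·S = (7,530/896) × 224 = €1,882.50
Annual holding cost  = (Q/2)·H = (896/2) × 4.2 = €1,881.60
Total = €1,882.50 + €1,881.60 = €3,764.10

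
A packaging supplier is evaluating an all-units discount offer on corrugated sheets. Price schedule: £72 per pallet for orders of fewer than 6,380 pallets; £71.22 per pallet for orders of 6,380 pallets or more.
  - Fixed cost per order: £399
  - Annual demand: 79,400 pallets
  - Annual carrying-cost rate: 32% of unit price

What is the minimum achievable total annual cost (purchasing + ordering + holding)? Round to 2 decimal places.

£5,732,534.99

H₁ = 32%×£72 = £23.0400;  H₂ = 32%×£71.22 = £22.7904
EOQ₁ = √(2×79,400×399/23.0400) = 1,658.33  (< 6,380, feasible at tier 1)
EOQ₂ = √(2×79,400×399/22.7904) = 1,667.38  (< 6,380 → use Q = 6,380 at tier-2 price)
TC(tier 1 (EOQ₁), Q≈1,658.3) = £5,755,007.88
TC(tier 2, Q≈6,380.0) = £5,732,534.99
Minimum at tier 2: £5,732,534.99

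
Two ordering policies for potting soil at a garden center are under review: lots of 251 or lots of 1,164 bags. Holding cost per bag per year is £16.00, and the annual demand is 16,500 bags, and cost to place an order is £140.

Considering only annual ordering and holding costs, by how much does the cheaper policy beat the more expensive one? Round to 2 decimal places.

£85.35

Annual cost at Q: ordering D·S/Q plus holding Q·H/2.
TC(251) = (16,500/251)×140 + (251/2)×16 = £11,211.19
TC(1,164) = (16,500/1,164)×140 + (1,164/2)×16 = £11,296.54
Cheaper: Q = 251.  Difference = £85.35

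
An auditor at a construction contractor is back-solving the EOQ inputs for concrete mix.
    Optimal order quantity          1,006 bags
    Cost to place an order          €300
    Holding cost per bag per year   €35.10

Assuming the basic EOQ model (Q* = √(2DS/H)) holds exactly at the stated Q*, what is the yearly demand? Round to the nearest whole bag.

59,204 bags per year

Since Q* = (2DS/H)^½, squaring gives Q*²·H = 2DS.
D = Q²H / (2S) = 1,006² × 35.1 / (2 × 300) = 59,204.11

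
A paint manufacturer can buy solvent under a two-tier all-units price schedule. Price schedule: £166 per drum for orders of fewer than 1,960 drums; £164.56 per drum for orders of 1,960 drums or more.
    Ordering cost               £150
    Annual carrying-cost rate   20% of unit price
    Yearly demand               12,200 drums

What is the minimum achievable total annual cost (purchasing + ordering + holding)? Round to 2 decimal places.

£2,036,223.25

H₁ = 20%×£166 = £33.2000;  H₂ = 20%×£164.56 = £32.9120
EOQ₁ = √(2×12,200×150/33.2000) = 332.03  (< 1,960, feasible at tier 1)
EOQ₂ = √(2×12,200×150/32.9120) = 333.48  (< 1,960 → use Q = 1,960 at tier-2 price)
TC(tier 1 (EOQ₁), Q≈332.0) = £2,036,223.25
TC(tier 2, Q≈1,960.0) = £2,040,819.43
Minimum at tier 1 (EOQ₁): £2,036,223.25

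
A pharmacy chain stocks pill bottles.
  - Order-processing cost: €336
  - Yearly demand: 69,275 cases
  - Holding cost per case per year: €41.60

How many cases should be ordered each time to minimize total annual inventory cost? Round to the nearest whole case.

1,058 cases

2DS/H = 2·69,275·336/41.6 = 1,119,057.69
EOQ = √1,119,057.69 ≈ 1,057.86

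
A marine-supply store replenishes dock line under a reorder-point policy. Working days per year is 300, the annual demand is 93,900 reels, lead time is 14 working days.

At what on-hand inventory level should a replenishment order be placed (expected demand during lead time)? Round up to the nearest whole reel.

Daily demand d = 93,900 / 300 = 313.000 reels/day
Demand during lead time = 313.000 × 14 = 4,382.00
Reorder point = 4,382.00 → round up

4,382 reels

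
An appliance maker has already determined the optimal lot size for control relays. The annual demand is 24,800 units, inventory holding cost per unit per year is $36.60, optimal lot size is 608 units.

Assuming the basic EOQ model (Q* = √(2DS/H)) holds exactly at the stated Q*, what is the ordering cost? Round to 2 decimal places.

$272.78

EOQ relation: Q² = 2DS/H, so rearrange for the unknown.
S = Q²H / (2D) = 608² × 36.6 / (2 × 24,800) = 272.7763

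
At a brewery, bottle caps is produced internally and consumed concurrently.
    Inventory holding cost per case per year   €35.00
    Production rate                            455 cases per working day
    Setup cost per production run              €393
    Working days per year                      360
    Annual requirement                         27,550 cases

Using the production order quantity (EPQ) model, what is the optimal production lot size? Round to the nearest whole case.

Daily demand d = 27,550/360 = 76.528; p = 455; 1 − d/p = 0.83181
EPQ = √(2DS / (H(1 − d/p)))
    = √(2 × 27,550 × 393 / (35 × 0.83181)) ≈ 862.44

862 cases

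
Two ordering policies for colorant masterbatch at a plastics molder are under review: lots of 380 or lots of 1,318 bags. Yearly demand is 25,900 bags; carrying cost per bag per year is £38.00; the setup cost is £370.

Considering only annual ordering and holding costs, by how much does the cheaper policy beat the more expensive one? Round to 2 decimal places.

£125.56

For each Q, cost = (D/Q)·S + (Q/2)·H.
TC(380) = (25,900/380)×370 + (380/2)×38 = £32,438.42
TC(1,318) = (25,900/1,318)×370 + (1,318/2)×38 = £32,312.86
|ΔTC| = |£32,438.42 − £32,312.86| = £125.56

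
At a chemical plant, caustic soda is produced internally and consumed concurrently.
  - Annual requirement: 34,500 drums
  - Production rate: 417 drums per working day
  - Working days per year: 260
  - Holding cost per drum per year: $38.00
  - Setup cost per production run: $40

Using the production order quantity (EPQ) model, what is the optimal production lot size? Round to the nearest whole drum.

d = 34,500/260 = 132.6923 drums/day;  effective holding cost H(1 − d/p) = 38·(1 − 132.6923/417) = 25.90814
Q* = √(2DS / H_eff) = √(2·34,500·40 / 25.90814) ≈ 326.39

326 drums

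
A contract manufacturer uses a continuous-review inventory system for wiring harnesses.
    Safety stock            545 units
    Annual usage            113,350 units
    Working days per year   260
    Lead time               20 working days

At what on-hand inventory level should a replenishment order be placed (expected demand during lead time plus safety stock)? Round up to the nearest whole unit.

9,265 units

Daily demand d = 113,350 / 260 = 435.962 units/day
Demand during lead time = 435.962 × 20 = 8,719.23
Reorder point = 8,719.23 + 545 = 9,264.23 → round up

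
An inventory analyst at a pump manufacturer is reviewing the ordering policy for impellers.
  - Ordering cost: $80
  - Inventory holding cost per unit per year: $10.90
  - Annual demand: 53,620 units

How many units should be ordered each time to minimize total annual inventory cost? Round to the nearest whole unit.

Optimal lot size Q* = (2 × 53,620 × $80 / $10.9)^½ ≈ 887.18

887 units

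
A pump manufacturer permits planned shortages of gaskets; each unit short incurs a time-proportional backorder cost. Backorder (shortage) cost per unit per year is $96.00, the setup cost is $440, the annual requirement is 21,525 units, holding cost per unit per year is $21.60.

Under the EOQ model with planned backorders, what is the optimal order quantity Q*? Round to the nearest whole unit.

Basic EOQ = √(2·21,525·440/21.6) = 936.453
Backorder adjustment √((H+b)/b) = √((21.6+96)/96) = 1.1068
Q* = 936.453 × 1.1068 ≈ 1,036.46

1,036 units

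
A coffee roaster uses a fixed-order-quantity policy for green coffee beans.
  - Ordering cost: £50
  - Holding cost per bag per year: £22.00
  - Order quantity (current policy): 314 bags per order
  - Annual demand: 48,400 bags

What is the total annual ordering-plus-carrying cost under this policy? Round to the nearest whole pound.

£11,161

Ordering: D/Q × S = 48,400/314 × £50 = £7,707.01
Holding:  Q/2 × H = 314/2 × £22 = £3,454.00
Total = £7,707.01 + £3,454.00 = £11,161.01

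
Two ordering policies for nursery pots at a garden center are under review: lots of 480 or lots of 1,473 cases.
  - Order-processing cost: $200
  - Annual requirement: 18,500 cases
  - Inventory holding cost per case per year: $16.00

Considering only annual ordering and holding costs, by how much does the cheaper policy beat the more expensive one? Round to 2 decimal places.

$2,747.55

For each Q, cost = (D/Q)·S + (Q/2)·H.
TC(480) = (18,500/480)×200 + (480/2)×16 = $11,548.33
TC(1,473) = (18,500/1,473)×200 + (1,473/2)×16 = $14,295.88
Cheaper: Q = 480.  Difference = $2,747.55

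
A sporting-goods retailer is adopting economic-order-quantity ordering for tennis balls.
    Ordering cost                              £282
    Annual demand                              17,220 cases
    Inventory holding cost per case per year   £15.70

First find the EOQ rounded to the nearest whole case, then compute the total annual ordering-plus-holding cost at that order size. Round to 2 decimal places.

£12,348.27

Optimal lot size Q* = (2 × 17,220 × £282 / £15.7)^½ ≈ 786.51 → Q = 787 cases
Orders/yr = 17,220/787 = 21.881; ordering cost = 21.881 × £282 = £6,170.32
Average inventory = 787/2 = 393.5; holding cost = 393.5 × £15.7 = £6,177.95
Total = £6,170.32 + £6,177.95 = £12,348.27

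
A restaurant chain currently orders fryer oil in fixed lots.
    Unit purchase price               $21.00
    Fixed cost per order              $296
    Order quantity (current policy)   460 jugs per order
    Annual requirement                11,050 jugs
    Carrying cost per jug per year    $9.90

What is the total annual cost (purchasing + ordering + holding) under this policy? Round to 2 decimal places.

$241,437.43

Annual ordering cost = (D/Q)·S = (11,050/460) × 296 = $7,110.43
Annual holding cost  = (Q/2)·H = (460/2) × 9.9 = $2,277.00
Purchase cost = D·C = 11,050 × 21 = $232,050.00
Total = $7,110.43 + $2,277.00 + $232,050.00 = $241,437.43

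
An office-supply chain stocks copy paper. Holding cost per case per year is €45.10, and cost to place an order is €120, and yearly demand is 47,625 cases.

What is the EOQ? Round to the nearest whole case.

503 cases

2DS/H = 2·47,625·120/45.1 = 253,436.81
EOQ = √253,436.81 ≈ 503.43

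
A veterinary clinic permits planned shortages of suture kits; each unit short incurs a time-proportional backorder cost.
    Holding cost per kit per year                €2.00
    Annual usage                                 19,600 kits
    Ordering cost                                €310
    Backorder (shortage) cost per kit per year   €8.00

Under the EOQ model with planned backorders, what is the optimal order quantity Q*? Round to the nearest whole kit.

2,756 kits

Q* = √(2DS/H) · √((H + b)/b)
   = √(2 × 19,600 × 310 / 2) · √((2 + 8) / 8)
   = 2,464.954 × 1.1180 ≈ 2,755.90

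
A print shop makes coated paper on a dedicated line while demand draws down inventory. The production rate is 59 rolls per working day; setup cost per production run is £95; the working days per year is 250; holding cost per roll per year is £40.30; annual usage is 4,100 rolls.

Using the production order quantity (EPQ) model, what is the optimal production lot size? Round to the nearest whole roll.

164 rolls

Daily demand d = 4,100/250 = 16.400; p = 59; 1 − d/p = 0.72203
EPQ = √(2DS / (H(1 − d/p)))
    = √(2 × 4,100 × 95 / (40.3 × 0.72203)) ≈ 163.62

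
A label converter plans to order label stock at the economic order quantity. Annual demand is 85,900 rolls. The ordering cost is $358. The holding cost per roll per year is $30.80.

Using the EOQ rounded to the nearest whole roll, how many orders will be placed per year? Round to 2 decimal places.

2DS/H = 2·85,900·358/30.8 = 1,996,896.10
EOQ = √1,996,896.10 ≈ 1,413.12 → Q = 1,413
Orders per year = D/Q = 85,900 / 1,413 = 60.793

60.79 orders per year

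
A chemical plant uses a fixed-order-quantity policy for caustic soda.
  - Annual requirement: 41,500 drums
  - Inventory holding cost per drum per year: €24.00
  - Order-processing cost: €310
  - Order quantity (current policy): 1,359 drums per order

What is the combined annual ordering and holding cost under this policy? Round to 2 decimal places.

Orders/yr = 41,500/1,359 = 30.537; ordering cost = 30.537 × €310 = €9,466.52
Average inventory = 1,359/2 = 679.5; holding cost = 679.5 × €24 = €16,308.00
Total = €9,466.52 + €16,308.00 = €25,774.52

€25,774.52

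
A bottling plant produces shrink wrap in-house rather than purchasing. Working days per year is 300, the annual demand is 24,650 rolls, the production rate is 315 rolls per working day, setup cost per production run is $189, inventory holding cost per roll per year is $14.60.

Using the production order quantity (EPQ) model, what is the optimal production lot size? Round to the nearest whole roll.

929 rolls

d = 24,650/300 = 82.1667 rolls/day;  effective holding cost H(1 − d/p) = 14.6·(1 − 82.1667/315) = 10.79164
Q* = √(2DS / H_eff) = √(2·24,650·189 / 10.79164) ≈ 929.20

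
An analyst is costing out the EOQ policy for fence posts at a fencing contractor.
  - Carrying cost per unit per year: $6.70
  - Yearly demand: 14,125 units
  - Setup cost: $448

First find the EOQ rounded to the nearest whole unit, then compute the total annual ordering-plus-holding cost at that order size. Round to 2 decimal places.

Q* = √(2·D·S / H) = √(2·14,125·448 / 6.7) = √1,888,955.2 ≈ 1,374.39 → Q = 1,374 units
Annual ordering cost = (D/Q)·S = (14,125/1,374) × 448 = $4,605.53
Annual holding cost  = (Q/2)·H = (1,374/2) × 6.7 = $4,602.90
Total = $4,605.53 + $4,602.90 = $9,208.43

$9,208.43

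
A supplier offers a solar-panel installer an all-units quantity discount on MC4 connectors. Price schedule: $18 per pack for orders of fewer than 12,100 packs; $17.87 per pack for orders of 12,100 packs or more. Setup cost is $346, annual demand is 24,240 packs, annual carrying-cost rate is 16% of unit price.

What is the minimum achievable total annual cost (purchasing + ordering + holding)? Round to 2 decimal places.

$443,270.49

H₁ = 16%×$18 = $2.8800;  H₂ = 16%×$17.87 = $2.8592
EOQ₁ = √(2×24,240×346/2.8800) = 2,413.37  (< 12,100, feasible at tier 1)
EOQ₂ = √(2×24,240×346/2.8592) = 2,422.13  (< 12,100 → use Q = 12,100 at tier-2 price)
TC(tier 1 (EOQ₁), Q≈2,413.4) = $443,270.49
TC(tier 2, Q≈12,100.0) = $451,160.10
Minimum at tier 1 (EOQ₁): $443,270.49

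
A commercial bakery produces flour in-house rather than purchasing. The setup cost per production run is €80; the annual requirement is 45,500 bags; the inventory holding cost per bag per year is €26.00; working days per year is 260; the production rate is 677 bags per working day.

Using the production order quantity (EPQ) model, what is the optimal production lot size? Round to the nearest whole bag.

614 bags

d = 45,500/260 = 175.0000 bags/day;  effective holding cost H(1 − d/p) = 26·(1 − 175.0000/677) = 19.27917
Q* = √(2DS / H_eff) = √(2·45,500·80 / 19.27917) ≈ 614.50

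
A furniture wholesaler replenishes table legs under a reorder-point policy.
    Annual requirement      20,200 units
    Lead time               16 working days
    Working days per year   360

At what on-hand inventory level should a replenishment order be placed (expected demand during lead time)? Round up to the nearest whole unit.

898 units

Daily demand d = 20,200 / 360 = 56.111 units/day
Demand during lead time = 56.111 × 16 = 897.78
Reorder point = 897.78 → round up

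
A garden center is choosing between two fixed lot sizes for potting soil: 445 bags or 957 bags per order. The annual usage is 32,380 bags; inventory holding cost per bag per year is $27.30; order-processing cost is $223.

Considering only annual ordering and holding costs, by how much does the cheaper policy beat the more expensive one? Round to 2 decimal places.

For each Q, cost = (D/Q)·S + (Q/2)·H.
TC(445) = (32,380/445)×223 + (445/2)×27.3 = $22,300.63
TC(957) = (32,380/957)×223 + (957/2)×27.3 = $20,608.23
Lots of 957 are cheaper by $1,692.40.

$1,692.40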